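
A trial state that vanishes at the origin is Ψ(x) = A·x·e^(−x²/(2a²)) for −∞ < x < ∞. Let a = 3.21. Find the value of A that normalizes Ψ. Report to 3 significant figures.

A ≈ 0.185

Require ∫ |Ψ|² dx = 1 over the whole domain.
Carrying out the integral gives A² · √(π)·a^3/2.
So A² = (√(π)·a^3/2)^(−1).
Substituting a = 3.21 gives A² = 0.03411, so A = 0.1847.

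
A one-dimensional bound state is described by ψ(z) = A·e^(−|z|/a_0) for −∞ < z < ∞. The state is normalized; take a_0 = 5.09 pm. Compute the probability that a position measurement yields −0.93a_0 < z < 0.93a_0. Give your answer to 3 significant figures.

P = ∫_{−0.93a_0}^{0.93a_0} |ψ(z)|² dz.
With A² fixed by ∫|ψ|² = 1, i.e. A² = (a_0)^(−1), substitute and integrate.
Both integrals are even about z = 0, so only the z ≥ 0 halves are needed (the factors of 2 cancel). Substituting u = z/a_0, A² and the length scale cancel in the ratio: P = ∫_{0}^{0.93} e^(-2·u) du / ∫_{0}^{∞} e^(-2·u) du.
Using ∫ e^(-2·u) du = -e^(-2·u)/2, the numerator is 1/2 - e^(-93/50)/2 and the denominator is 1/2.
The result is P = 0.8443.

P ≈ 0.844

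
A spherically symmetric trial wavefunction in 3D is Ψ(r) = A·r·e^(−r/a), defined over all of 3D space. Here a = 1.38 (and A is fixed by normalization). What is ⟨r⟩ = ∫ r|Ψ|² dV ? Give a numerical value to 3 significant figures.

The expectation value is the |Ψ|²-weighted average of r: ∫ r|Ψ|² 4πr² dr.
Recall ∫₀^∞ r^m e^(−r/β) dr = m!·β^(m+1), evaluating both integrals, ⟨r⟩ = 5·a/2.
With a = 1.38, ⟨r⟩ = 3.450.

⟨r⟩ ≈ 3.45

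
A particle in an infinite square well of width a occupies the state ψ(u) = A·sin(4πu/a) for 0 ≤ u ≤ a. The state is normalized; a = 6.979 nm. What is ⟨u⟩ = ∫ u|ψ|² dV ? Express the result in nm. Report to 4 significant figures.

⟨u⟩ = ∫ u |ψ|² du over the full domain.
The ratio of the moment integral to the normalization integral gives ⟨u⟩ = a/2.
With a = 6.979, ⟨u⟩ = 3.4895.

⟨u⟩ ≈ 3.490 nm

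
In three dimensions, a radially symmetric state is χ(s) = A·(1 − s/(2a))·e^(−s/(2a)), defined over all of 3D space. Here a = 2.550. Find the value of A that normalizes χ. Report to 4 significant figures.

We need A² ∫|f|² 4πs² ds = 1, taking the integral from 0 to ∞.
∫|χ|² 4πs² ds = A²·(8·π·a^3).
So A² = (8·π·a^3)^(−1).
Plugging in a = 2.550 yields A = 0.048986.

A ≈ 0.04899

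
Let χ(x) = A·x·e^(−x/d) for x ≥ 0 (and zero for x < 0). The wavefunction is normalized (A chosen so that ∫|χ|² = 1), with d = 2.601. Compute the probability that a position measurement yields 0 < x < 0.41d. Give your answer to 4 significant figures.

P ≈ 0.05034

P = ∫_{0}^{0.41d} |χ(x)|² dx.
The normalization integral ∫|χ|²dx over the whole domain equals d^3/4·A², and A² cancels in the ratio.
In terms of u = x/d (A² and the length scale cancel between numerator and denominator), P = [∫_{0}^{0.41} u^2·e^(-2·u) du] / [∫_{0}^{∞} u^2·e^(-2·u) du].
An antiderivative of u^2·e^(-2·u) is -(2·u^2 + 2·u + 1)·e^(-2·u)/4; evaluating from 0 to 0.41 gives ≈ 0.0125853, while the full integral is 1/4.
Evaluating gives P = 0.050341.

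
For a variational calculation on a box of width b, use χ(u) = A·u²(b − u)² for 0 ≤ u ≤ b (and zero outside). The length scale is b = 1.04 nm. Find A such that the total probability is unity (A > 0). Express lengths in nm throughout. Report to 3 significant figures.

A ≈ 21.0 nm^(-9/2)

Require ∫ |χ|² du = 1 over the whole domain.
Expanding the polynomial and integrating term by term, the integral (without the A² prefactor) comes out to b^9/630.
So A² = (b^9/630)^(−1).
With b = 1.04: A² = 442.6 and A = 21.04.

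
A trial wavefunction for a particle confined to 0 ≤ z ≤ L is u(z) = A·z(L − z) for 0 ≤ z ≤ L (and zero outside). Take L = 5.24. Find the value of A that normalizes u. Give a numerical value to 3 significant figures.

A ≈ 0.0871

We need A² ∫|f|² dz = 1, taking the integral from 0 to L.
Expanding the polynomial and integrating term by term, ∫|u|² dz = A²·(L^5/30).
Setting this equal to 1 gives A² = 1/(L^5/30).
With L = 5.24: A² = 0.007594 and A = 0.08714.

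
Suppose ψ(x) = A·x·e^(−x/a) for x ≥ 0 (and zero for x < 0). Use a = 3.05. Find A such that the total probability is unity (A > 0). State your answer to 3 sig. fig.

Normalization requires ∫|ψ|² dx = 1, integrated from 0 to ∞.
∫|ψ|² dx = A²·(a^3/4).
Setting this equal to 1 gives A² = 1/(a^3/4).
Substituting a = 3.05 gives A² = 0.1410, so A = 0.3755.

A ≈ 0.375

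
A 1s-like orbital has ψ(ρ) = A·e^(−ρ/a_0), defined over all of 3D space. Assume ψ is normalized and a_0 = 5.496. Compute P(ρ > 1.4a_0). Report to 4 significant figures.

P = ∫ |ψ|² 4πρ² dρ over ρ > 1.4a_0.
The full normalization integral is A²·[π·a_0^3] = 1, fixing A².
Substituting u = ρ/a_0, A², 4π and the length scale all cancel in the ratio: P = ∫_{1.4}^{∞} u^2·e^(-2·u) du / ∫_{0}^{∞} u^2·e^(-2·u) du.
Using ∫ u^2·e^(-2·u) du = -(2·u^2 + 2·u + 1)·e^(-2·u)/4, the numerator is 193·e^(-14/5)/100 and the denominator is 1/4.
This evaluates to P = 0.46945.

P ≈ 0.4695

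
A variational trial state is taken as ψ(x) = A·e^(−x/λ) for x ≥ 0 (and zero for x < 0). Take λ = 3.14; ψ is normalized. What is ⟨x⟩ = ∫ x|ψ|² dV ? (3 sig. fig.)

The expectation value is the |ψ|²-weighted average of x: ∫ x|ψ|² dx.
The ratio of the moment integral to the normalization integral gives ⟨x⟩ = λ/2.
Putting λ = 3.14 gives 1.570.

⟨x⟩ ≈ 1.57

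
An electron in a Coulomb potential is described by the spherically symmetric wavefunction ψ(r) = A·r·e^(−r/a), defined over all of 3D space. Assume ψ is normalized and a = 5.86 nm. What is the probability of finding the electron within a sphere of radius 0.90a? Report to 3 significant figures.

P ≈ 0.0364

With dV = 4πr²dr, the probability is ∫|ψ|² dV over r ≤ 0.90a.
The full normalization integral is A²·[3·π·a^5] = 1, fixing A².
In terms of u = r/a (A², 4π and the length scale all cancel between numerator and denominator), P = [∫_{0}^{0.90} u^4·e^(-2·u) du] / [∫_{0}^{∞} u^4·e^(-2·u) du].
With ∫ u^4·e^(-2·u) du = -(u^4/2 + u^3 + 3·u^2/2 + 3·u/2 + 3/4)·e^(-2·u) + C, the region integral is ≈ 0.027305 and the full one is 3/4.
This evaluates to P = 0.03641.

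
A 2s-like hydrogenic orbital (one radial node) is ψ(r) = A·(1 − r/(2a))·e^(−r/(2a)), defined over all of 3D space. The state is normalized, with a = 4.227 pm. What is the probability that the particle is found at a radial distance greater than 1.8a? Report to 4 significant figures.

P ≈ 0.9475

P = ∫ |ψ|² 4πr² dr over r > 1.8a.
Normalization gives A² = 1/(8·π·a^3).
Let u = r/a; then A², 4π and the length scale all cancel, so P = ∫_{1.8}^{∞} u^2·(1 - u/2)^2·e^(-u) du ÷ ∫_{0}^{∞} u^2·(1 - u/2)^2·e^(-u) du.
Using ∫ u^2·(1 - u/2)^2·e^(-u) du = -(u^4/4 + u^2 + 2·u + 2)·e^(-u), the numerator is ≈ 1.89505 and the denominator is 2.
Taking the ratio yields P = 0.94753.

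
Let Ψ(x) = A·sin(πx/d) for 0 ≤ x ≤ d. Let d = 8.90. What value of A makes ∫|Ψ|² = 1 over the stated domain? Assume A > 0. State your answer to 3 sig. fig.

We need A² ∫|f|² dx = 1, taking the integral from 0 to d.
∫|Ψ|² dx = A²·(d/2).
Hence A² = 1/[d/2].
Plugging in d = 8.90 yields A = 0.4740.

A ≈ 0.474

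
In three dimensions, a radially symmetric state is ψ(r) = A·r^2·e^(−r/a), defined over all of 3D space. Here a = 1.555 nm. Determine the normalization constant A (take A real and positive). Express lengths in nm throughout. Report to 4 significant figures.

A ≈ 0.02537 nm^(-7/2)

Normalization requires ∫|ψ|² 4πr² dr = 1, integrated from 0 to ∞.
In 3D with spherical symmetry the volume element is 4πr² dr.
Using ∫₀^∞ rⁿ e^(−αr) dr = n!/αⁿ⁺¹, the integral (without the A² prefactor) comes out to 45·π·a^7/2.
Setting this equal to 1 gives A² = 1/(45·π·a^7/2).
Substituting a = 1.555 gives A² = 0.00064351, so A = 0.025367.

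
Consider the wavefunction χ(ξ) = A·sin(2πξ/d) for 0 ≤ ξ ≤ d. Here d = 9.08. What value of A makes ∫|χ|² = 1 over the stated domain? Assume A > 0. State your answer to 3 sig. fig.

A ≈ 0.469

Require ∫ |χ|² dξ = 1 over the whole domain.
The integral (without the A² prefactor) comes out to d/2.
Setting this equal to 1 gives A² = 1/(d/2).
Plugging in d = 9.08 yields A = 0.4693.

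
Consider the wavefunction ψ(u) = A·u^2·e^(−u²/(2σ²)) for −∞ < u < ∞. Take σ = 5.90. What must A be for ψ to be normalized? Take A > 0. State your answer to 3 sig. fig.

Normalization requires ∫|ψ|² du = 1, integrated from −∞ to ∞.
The integral (without the A² prefactor) comes out to 3·√(π)·σ^5/4.
Setting this equal to 1 gives A² = 1/(3·√(π)·σ^5/4).
Substituting σ = 5.90 gives A² = 0.0001052, so A = 0.01026.

A ≈ 0.0103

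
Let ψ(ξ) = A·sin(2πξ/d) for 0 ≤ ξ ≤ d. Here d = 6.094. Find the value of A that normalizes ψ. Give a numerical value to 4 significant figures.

A ≈ 0.5729

Normalization requires ∫|ψ|² dξ = 1, integrated from 0 to d.
With ∫₀^d sin²(nπξ/d) dξ = d/2, ∫|ψ|² dξ = A²·(d/2).
Hence A² = 1/[d/2].
Plugging in d = 6.094 yields A = 0.57288.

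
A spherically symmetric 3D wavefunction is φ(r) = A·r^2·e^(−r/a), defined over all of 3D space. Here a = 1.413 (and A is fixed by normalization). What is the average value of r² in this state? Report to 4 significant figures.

By definition ⟨r²⟩ = ∫ r^2 |φ(r)|² 4πr² dr.
Using ∫₀^∞ rⁿ e^(−αr) dr = n!/αⁿ⁺¹, since the A² factors cancel between numerator and denominator, ⟨r²⟩ = 14·a^2.
Putting a = 1.413 gives 27.952.

⟨r^2⟩ ≈ 27.95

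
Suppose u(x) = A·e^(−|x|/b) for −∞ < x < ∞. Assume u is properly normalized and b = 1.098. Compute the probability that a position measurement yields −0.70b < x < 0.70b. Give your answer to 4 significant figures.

|u|² is the probability density, so P = ∫_{−0.70b}^{0.70b} |u|² dx.
Since A² = 1/(b), this is the region integral divided by the full normalization integral.
Both integrals are even about x = 0, so only the x ≥ 0 halves are needed (the factors of 2 cancel). Substituting t = x/b, A² and the length scale cancel in the ratio: P = ∫_{0}^{0.70} e^(-2·t) dt / ∫_{0}^{∞} e^(-2·t) dt.
An antiderivative of e^(-2·t) is -e^(-2·t)/2; evaluating from 0 to 0.70 gives 1/2 - e^(-7/5)/2, while the full integral is 1/2.
Evaluating gives P = 0.75340.

P ≈ 0.7534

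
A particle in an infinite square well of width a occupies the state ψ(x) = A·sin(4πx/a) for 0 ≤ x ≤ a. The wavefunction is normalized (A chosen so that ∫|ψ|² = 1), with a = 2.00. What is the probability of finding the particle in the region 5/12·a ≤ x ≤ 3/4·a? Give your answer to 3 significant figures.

The probability is P = ∫ |ψ|² dx over [5/12·a, 3/4·a].
Since A² = 1/(a/2), this is the region integral divided by the full normalization integral.
Substituting u = x/a, A² and the length scale cancel in the ratio: P = ∫_{5/12}^{3/4} sin(4·π·u)^2 du / ∫_{0}^{1} sin(4·π·u)^2 du.
An antiderivative of sin(4·π·u)^2 is u/2 - sin(4·π·u)·cos(4·π·u)/(8·π); evaluating from 5/12 to 3/4 gives -√(3)/(32·π) + 1/6, while the full integral is 1/2.
This works out to P = (-√(3)/16 + π/3)/π.

P ≈ 0.299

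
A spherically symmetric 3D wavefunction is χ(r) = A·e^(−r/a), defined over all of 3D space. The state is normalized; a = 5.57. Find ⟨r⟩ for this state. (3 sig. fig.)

⟨r⟩ ≈ 8.36

By definition ⟨r⟩ = ∫ r |χ(r)|² 4πr² dr.
With ∫₀^∞ r^3 e^(−αr) dr = 3!/α^4, the ratio of the moment integral to the normalization integral gives ⟨r⟩ = 3·a/2.
Putting a = 5.57 gives 8.355.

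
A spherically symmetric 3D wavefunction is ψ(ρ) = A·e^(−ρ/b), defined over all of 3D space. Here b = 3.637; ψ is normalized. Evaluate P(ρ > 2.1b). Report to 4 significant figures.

With dV = 4πρ²dρ, the probability is ∫|ψ|² dV over ρ > 2.1b.
Normalization gives A² = 1/(π·b^3).
Let u = ρ/b; then A², 4π and the length scale all cancel, so P = ∫_{2.1}^{∞} u^2·e^(-2·u) du ÷ ∫_{0}^{∞} u^2·e^(-2·u) du.
An antiderivative of u^2·e^(-2·u) is -(2·u^2 + 2·u + 1)·e^(-2·u)/4; evaluating from 2.1 to ∞ gives 701·e^(-21/5)/200, while the full integral is 1/4.
This evaluates to P = 0.21024.

P ≈ 0.2102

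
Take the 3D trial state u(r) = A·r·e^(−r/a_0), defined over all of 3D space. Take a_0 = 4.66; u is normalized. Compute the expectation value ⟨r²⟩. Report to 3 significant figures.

⟨r^2⟩ ≈ 163

⟨r²⟩ = ∫ r^2 |u|² 4πr² dr over the full domain.
Since the A² factors cancel between numerator and denominator, ⟨r²⟩ = 15·a_0^2/2.
With a_0 = 4.66, ⟨r^2⟩ = 162.9.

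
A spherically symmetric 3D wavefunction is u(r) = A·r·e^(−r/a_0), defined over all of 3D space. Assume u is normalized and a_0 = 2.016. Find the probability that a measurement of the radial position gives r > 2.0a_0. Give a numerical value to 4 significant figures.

Integrate the radial probability density 4πr²|u|² over r > 2.0a_0.
Normalization gives A² = 1/(3·π·a_0^5).
In terms of t = r/a_0 (A², 4π and the length scale all cancel between numerator and denominator), P = [∫_{2.0}^{∞} t^4·e^(-2·t) dt] / [∫_{0}^{∞} t^4·e^(-2·t) dt].
With ∫ t^4·e^(-2·t) dt = -(t^4/2 + t^3 + 3·t^2/2 + 3·t/2 + 3/4)·e^(-2·t) + C, the region integral is 103·e^(-4)/4 and the full one is 3/4.
Taking the ratio yields P = 0.62884.

P ≈ 0.6288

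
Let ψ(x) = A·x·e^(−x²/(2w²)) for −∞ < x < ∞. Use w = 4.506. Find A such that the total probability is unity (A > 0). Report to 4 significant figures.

A ≈ 0.1111

We need A² ∫|f|² dx = 1, taking the integral from −∞ to ∞.
The integral (without the A² prefactor) comes out to √(π)·w^3/2.
Hence A² = 1/[√(π)·w^3/2].
Substituting w = 4.506 gives A² = 0.012333, so A = 0.11106.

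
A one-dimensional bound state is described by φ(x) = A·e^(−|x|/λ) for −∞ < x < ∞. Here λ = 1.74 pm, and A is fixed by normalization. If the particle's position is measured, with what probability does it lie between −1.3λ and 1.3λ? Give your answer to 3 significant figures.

|φ|² is the probability density, so P = ∫_{−1.3λ}^{1.3λ} |φ|² dx.
With A² fixed by ∫|φ|² = 1, i.e. A² = (λ)^(−1), substitute and integrate.
By symmetry take twice the x ≥ 0 contribution in numerator and denominator; the 2's cancel. Substituting u = x/λ, A² and the length scale cancel in the ratio: P = ∫_{0}^{1.3} e^(-2·u) du / ∫_{0}^{∞} e^(-2·u) du.
An antiderivative of e^(-2·u) is -e^(-2·u)/2; evaluating from 0 to 1.3 gives 1/2 - e^(-13/5)/2, while the full integral is 1/2.
Evaluating gives P = 0.9257.

P ≈ 0.926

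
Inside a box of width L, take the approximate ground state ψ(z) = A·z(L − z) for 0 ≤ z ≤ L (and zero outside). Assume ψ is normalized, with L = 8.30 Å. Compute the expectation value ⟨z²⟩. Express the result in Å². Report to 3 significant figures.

By definition ⟨z²⟩ = ∫ z^2 |ψ(z)|² dz.
The ratio of the moment integral to the normalization integral gives ⟨z²⟩ = 2·L^2/7.
Putting L = 8.30 gives 19.68.

⟨z^2⟩ ≈ 19.7 Å^2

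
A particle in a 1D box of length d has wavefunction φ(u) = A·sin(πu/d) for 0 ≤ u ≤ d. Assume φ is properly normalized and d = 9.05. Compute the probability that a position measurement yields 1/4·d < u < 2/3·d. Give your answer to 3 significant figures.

P ≈ 0.714

P = ∫_{1/4·d}^{2/3·d} |φ(u)|² du.
With A² fixed by ∫|φ|² = 1, i.e. A² = (d/2)^(−1), substitute and integrate.
Let t = u/d; then A² and the length scale cancel, so P = ∫_{1/4}^{2/3} sin(π·t)^2 dt ÷ ∫_{0}^{1} sin(π·t)^2 dt.
With ∫ sin(π·t)^2 dt = t/2 - sin(2·π·t)/(4·π) + C, the region integral is √(3)/(8·π) + 1/(4·π) + 5/24 and the full one is 1/2.
The result is P = (3·√(3) + 6 + 5·π)/(12·π).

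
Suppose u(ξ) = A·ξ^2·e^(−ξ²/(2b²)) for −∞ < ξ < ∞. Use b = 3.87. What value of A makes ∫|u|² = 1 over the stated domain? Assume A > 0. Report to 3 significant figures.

A ≈ 0.0294

The normalization condition is ∫|u|² dξ = 1 from −∞ to ∞.
Carrying out the integral gives A² · 3·√(π)·b^5/4.
So A² = (3·√(π)·b^5/4)^(−1).
Substituting b = 3.87 gives A² = 0.0008666, so A = 0.02944.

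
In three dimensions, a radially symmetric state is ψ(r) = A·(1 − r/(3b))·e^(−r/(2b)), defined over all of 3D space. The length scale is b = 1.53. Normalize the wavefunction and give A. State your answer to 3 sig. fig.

A ≈ 0.183

Require ∫ |ψ|² 4πr² dr = 1 over the whole domain.
With ψ = A·(1 − r/(3b))·e^(−r/(2b)), the integral evaluates to A²·[8·π·b^3/3].
So A² = (8·π·b^3/3)^(−1).
Substituting b = 1.53 gives A² = 0.03333, so A = 0.1826.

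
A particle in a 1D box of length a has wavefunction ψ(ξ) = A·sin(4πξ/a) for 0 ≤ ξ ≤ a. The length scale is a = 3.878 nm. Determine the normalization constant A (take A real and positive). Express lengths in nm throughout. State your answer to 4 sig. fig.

A ≈ 0.7181 nm^(-1/2)

We need A² ∫|f|² dξ = 1, taking the integral from 0 to a.
With ψ = A·sin(4πξ/a), the integral evaluates to A²·[a/2].
Setting this equal to 1 gives A² = 1/(a/2).
Substituting a = 3.878 gives A² = 0.51573, so A = 0.71814.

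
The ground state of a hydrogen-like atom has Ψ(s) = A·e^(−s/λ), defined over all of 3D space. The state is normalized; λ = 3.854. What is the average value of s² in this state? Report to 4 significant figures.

⟨s²⟩ = ∫ s^2 |Ψ|² 4πs² ds over the full domain.
Since the A² factors cancel between numerator and denominator, ⟨s²⟩ = 3·λ^2.
Putting λ = 3.854 gives 44.560.

⟨s^2⟩ ≈ 44.56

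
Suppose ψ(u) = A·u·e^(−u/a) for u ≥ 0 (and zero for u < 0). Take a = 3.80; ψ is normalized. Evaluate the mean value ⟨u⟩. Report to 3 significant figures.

⟨u⟩ = ∫ u |ψ|² du over the full domain.
Since the A² factors cancel between numerator and denominator, ⟨u⟩ = 3·a/2.
With a = 3.80, ⟨u⟩ = 5.700.

⟨u⟩ ≈ 5.70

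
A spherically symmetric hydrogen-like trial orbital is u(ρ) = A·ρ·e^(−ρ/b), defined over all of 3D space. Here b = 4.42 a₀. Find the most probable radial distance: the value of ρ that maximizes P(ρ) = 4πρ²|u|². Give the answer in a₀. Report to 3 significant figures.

The maximum of P(ρ) = 4πρ²|u|² occurs where its derivative vanishes.
This gives ρ = 2·b.
With b = 4.42, the most probable radial distance is 8.840 a₀.

ρ ≈ 8.84 a₀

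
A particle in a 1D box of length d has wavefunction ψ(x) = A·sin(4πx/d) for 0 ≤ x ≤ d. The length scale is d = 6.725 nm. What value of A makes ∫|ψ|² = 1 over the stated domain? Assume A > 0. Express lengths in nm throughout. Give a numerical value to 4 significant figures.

A ≈ 0.5453 nm^(-1/2)

Require ∫ |ψ|² dx = 1 over the whole domain.
With ψ = A·sin(4πx/d), the integral evaluates to A²·[d/2].
With d = 6.725: A² = 0.29740 and A = 0.54534.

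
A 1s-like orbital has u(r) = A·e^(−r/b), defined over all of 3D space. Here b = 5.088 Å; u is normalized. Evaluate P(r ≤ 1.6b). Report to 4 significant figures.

P = ∫ |u|² 4πr² dr over r ≤ 1.6b.
A² is fixed by ∫₀^∞ 4πr²|u|² dr = 1, i.e. A² = (π·b^3)^(−1).
Substituting t = r/b, A², 4π and the length scale all cancel in the ratio: P = ∫_{0}^{1.6} t^2·e^(-2·t) dt / ∫_{0}^{∞} t^2·e^(-2·t) dt.
With ∫ t^2·e^(-2·t) dt = -(2·t^2 + 2·t + 1)·e^(-2·t)/4 + C, the region integral is 1/4 - 233·e^(-16/5)/100 and the full one is 1/4.
This evaluates to P = 0.62010.

P ≈ 0.6201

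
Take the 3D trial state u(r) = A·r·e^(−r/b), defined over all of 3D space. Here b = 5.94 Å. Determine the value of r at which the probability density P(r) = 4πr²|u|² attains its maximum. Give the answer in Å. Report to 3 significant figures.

r ≈ 11.9 Å

Set d/dr [P(r) = 4πr²|u|²] = 0 and solve for r > 0.
This gives r = 2·b.
With b = 5.94, the most probable radial distance is 11.88 Å.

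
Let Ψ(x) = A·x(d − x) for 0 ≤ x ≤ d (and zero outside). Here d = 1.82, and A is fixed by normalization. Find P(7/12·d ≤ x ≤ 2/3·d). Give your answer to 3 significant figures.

P ≈ 0.137

P = ∫_{7/12·d}^{2/3·d} |Ψ(x)|² dx.
The normalization integral ∫|Ψ|²dx over the whole domain equals d^5/30·A², and A² cancels in the ratio.
Let u = x/d; then A² and the length scale cancel, so P = ∫_{7/12}^{2/3} u^2·(1 - u)^2 du ÷ ∫_{0}^{1} u^2·(1 - u)^2 du.
An antiderivative of u^2·(1 - u)^2 is u^3·(6·u^2 - 15·u + 10)/30; evaluating from 7/12 to 2/3 gives ≈ 0.0045581, while the full integral is 1/30.
This works out to P = 0.1367.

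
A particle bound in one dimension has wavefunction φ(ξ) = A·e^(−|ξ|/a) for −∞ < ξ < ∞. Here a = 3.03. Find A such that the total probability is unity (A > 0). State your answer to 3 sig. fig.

Normalization requires ∫|φ|² dξ = 1, integrated from −∞ to ∞.
Carrying out the integral gives A² · a.
So A² = (a)^(−1).
Plugging in a = 3.03 yields A = 0.5745.

A ≈ 0.574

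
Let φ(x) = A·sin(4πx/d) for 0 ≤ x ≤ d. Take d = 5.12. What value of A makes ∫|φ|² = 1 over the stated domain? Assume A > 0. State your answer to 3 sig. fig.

A ≈ 0.625

Require ∫ |φ|² dx = 1 over the whole domain.
With ∫₀^d sin²(nπx/d) dx = d/2, ∫|φ|² dx = A²·(d/2).
Hence A² = 1/[d/2].
With d = 5.12: A² = 0.3906 and A = 0.6250.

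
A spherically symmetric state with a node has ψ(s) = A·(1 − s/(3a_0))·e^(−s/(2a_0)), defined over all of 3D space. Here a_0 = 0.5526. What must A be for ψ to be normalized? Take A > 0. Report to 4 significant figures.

We need A² ∫|f|² 4πs² ds = 1, taking the integral from 0 to ∞.
∫|ψ|² 4πs² ds = A²·(8·π·a_0^3/3).
So A² = (8·π·a_0^3/3)^(−1).
With a_0 = 0.5526: A² = 0.70737 and A = 0.84105.

A ≈ 0.8411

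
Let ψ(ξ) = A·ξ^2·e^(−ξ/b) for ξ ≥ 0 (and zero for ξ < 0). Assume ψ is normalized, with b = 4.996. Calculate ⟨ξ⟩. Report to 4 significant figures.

By definition ⟨ξ⟩ = ∫ ξ |ψ(ξ)|² dξ.
Using ∫₀^∞ ξⁿ e^(−αξ) dξ = n!/αⁿ⁺¹, the ratio of the moment integral to the normalization integral gives ⟨ξ⟩ = 5·b/2.
Putting b = 4.996 gives 12.490.

⟨ξ⟩ ≈ 12.49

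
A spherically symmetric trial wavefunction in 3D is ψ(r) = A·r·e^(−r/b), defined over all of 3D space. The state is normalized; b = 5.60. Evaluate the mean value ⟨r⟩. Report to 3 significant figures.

⟨r⟩ = ∫ r |ψ|² 4πr² dr over the full domain.
Recall ∫₀^∞ r^m e^(−r/β) dr = m!·β^(m+1), since the A² factors cancel between numerator and denominator, ⟨r⟩ = 5·b/2.
Putting b = 5.60 gives 14.00.

⟨r⟩ ≈ 14.0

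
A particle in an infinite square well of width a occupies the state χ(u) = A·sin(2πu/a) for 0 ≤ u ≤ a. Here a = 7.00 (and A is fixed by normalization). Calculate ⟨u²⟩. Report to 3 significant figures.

The expectation value is the |χ|²-weighted average of u^2: ∫ u^2|χ|² du.
With ∫₀^a sin²(nπu/a) du = a/2, evaluating both integrals, ⟨u²⟩ = -a^2/(8·π^2) + a^2/3.
Putting a = 7.00 gives 15.71.

⟨u^2⟩ ≈ 15.7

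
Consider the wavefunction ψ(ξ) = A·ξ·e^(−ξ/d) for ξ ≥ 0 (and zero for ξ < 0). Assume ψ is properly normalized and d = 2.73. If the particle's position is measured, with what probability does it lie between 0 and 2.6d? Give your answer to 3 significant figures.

P ≈ 0.891

P = ∫_{0}^{2.6d} |ψ(ξ)|² dξ.
The normalization integral ∫|ψ|²dξ over the whole domain equals d^3/4·A², and A² cancels in the ratio.
Substituting u = ξ/d, A² and the length scale cancel in the ratio: P = ∫_{0}^{2.6} u^2·e^(-2·u) du / ∫_{0}^{∞} u^2·e^(-2·u) du.
With ∫ u^2·e^(-2·u) du = -(2·u^2 + 2·u + 1)·e^(-2·u)/4 + C, the region integral is 1/4 - 493·e^(-26/5)/100 and the full one is 1/4.
Taking the ratio, P = 0.8912.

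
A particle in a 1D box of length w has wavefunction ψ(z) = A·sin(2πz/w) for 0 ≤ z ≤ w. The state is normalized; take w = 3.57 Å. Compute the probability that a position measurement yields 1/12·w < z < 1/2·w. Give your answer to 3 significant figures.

P = ∫_{1/12·w}^{1/2·w} |ψ(z)|² dz.
The normalization integral ∫|ψ|²dz over the whole domain equals w/2·A², and A² cancels in the ratio.
Let u = z/w; then A² and the length scale cancel, so P = ∫_{1/12}^{1/2} sin(2·π·u)^2 du ÷ ∫_{0}^{1} sin(2·π·u)^2 du.
With ∫ sin(2·π·u)^2 du = u/2 - sin(4·π·u)/(8·π) + C, the region integral is √(3)/(16·π) + 5/24 and the full one is 1/2.
Taking the ratio, P = √(3)/(8·π) + 5/12.

P ≈ 0.486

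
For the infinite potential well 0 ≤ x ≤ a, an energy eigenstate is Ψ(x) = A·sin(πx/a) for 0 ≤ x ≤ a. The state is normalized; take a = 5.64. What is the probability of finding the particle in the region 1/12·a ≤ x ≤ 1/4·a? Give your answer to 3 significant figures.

P ≈ 0.0871

P = ∫_{1/12·a}^{1/4·a} |Ψ(x)|² dx.
Since A² = 1/(a/2), this is the region integral divided by the full normalization integral.
Let u = x/a; then A² and the length scale cancel, so P = ∫_{1/12}^{1/4} sin(π·u)^2 du ÷ ∫_{0}^{1} sin(π·u)^2 du.
An antiderivative of sin(π·u)^2 is u/2 - sin(2·π·u)/(4·π); evaluating from 1/12 to 1/4 gives 1/12 - 1/(8·π), while the full integral is 1/2.
This works out to P = (-3 + 2·π)/(12·π).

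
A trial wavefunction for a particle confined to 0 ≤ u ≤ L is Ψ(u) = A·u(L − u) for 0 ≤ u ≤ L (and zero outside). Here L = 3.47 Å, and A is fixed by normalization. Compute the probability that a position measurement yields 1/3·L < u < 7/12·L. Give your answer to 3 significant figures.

The probability is P = ∫ |Ψ|² du over [1/3·L, 7/12·L].
With A² fixed by ∫|Ψ|² = 1, i.e. A² = (L^5/30)^(−1), substitute and integrate.
In terms of t = u/L (A² and the length scale cancel between numerator and denominator), P = [∫_{1/3}^{7/12} t^2·(1 - t)^2 dt] / [∫_{0}^{1} t^2·(1 - t)^2 dt].
An antiderivative of t^2·(1 - t)^2 is t^3·(6·t^2 - 15·t + 10)/30; evaluating from 1/3 to 7/12 gives ≈ 0.014783, while the full integral is 1/30.
The result is P = 0.4435.

P ≈ 0.444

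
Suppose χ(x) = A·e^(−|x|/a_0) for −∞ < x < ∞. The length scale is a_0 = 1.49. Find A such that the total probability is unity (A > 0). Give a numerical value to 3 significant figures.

A ≈ 0.819

Normalization requires ∫|χ|² dx = 1, integrated from −∞ to ∞.
With ∫₀^∞ x^0 e^(−αx) dx = 0!/α^1, the integral (without the A² prefactor) comes out to a_0.
Setting this equal to 1 gives A² = 1/(a_0).
Substituting a_0 = 1.49 gives A² = 0.6711, so A = 0.8192.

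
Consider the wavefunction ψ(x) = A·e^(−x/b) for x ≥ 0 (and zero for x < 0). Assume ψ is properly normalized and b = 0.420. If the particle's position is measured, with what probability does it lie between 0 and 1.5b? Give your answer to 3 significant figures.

The probability is P = ∫ |ψ|² dx over [0, 1.5b].
Since A² = 1/(b/2), this is the region integral divided by the full normalization integral.
In terms of u = x/b (A² and the length scale cancel between numerator and denominator), P = [∫_{0}^{1.5} e^(-2·u) du] / [∫_{0}^{∞} e^(-2·u) du].
Using ∫ e^(-2·u) du = -e^(-2·u)/2, the numerator is 1/2 - e^(-3)/2 and the denominator is 1/2.
Taking the ratio, P = 0.9502.

P ≈ 0.950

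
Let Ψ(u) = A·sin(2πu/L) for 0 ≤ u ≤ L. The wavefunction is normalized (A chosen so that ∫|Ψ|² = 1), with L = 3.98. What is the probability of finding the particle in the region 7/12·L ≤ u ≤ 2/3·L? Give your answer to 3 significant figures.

P ≈ 0.0833

The probability is P = ∫ |Ψ|² du over [7/12·L, 2/3·L].
With A² fixed by ∫|Ψ|² = 1, i.e. A² = (L/2)^(−1), substitute and integrate.
Substituting t = u/L, A² and the length scale cancel in the ratio: P = ∫_{7/12}^{2/3} sin(2·π·t)^2 dt / ∫_{0}^{1} sin(2·π·t)^2 dt.
With ∫ sin(2·π·t)^2 dt = t/2 - sin(4·π·t)/(8·π) + C, the region integral is 1/24 and the full one is 1/2.
Taking the ratio, P = 1/12.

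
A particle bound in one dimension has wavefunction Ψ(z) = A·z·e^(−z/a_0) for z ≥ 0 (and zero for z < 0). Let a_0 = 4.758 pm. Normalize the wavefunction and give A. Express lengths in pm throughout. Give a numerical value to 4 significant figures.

A ≈ 0.1927 pm^(-3/2)

Require ∫ |Ψ|² dz = 1 over the whole domain.
Using ∫₀^∞ zⁿ e^(−αz) dz = n!/αⁿ⁺¹, the integral (without the A² prefactor) comes out to a_0^3/4.
Setting this equal to 1 gives A² = 1/(a_0^3/4).
Substituting a_0 = 4.758 gives A² = 0.037135, so A = 0.19271.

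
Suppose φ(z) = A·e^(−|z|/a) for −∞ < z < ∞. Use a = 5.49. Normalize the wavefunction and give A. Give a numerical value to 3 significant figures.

The normalization condition is ∫|φ|² dz = 1 from −∞ to ∞.
Using ∫₀^∞ zⁿ e^(−αz) dz = n!/αⁿ⁺¹, carrying out the integral gives A² · a.
Setting this equal to 1 gives A² = 1/(a).
Plugging in a = 5.49 yields A = 0.4268.

A ≈ 0.427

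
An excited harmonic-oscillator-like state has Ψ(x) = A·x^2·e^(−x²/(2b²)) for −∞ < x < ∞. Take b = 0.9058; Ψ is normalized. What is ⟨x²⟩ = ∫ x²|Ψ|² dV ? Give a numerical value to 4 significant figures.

⟨x²⟩ = ∫ x^2 |Ψ|² dx over the full domain.
Evaluating both integrals, ⟨x²⟩ = 5·b^2/2.
With b = 0.9058, ⟨x^2⟩ = 2.0512.

⟨x^2⟩ ≈ 2.051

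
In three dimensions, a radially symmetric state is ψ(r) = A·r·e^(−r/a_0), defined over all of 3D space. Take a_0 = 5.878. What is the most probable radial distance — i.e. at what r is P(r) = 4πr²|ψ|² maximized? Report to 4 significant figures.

r ≈ 11.76

The maximum of P(r) = 4πr²|ψ|² occurs where its derivative vanishes.
Solving yields r = 2·a_0.
With a_0 = 5.878, the most probable radial distance is 11.756.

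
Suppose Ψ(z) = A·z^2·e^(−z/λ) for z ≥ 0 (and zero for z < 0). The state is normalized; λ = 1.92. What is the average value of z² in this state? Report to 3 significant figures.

By definition ⟨z²⟩ = ∫ z^2 |Ψ(z)|² dz.
Using ∫₀^∞ zⁿ e^(−αz) dz = n!/αⁿ⁺¹, evaluating both integrals, ⟨z²⟩ = 15·λ^2/2.
Putting λ = 1.92 gives 27.65.

⟨z^2⟩ ≈ 27.6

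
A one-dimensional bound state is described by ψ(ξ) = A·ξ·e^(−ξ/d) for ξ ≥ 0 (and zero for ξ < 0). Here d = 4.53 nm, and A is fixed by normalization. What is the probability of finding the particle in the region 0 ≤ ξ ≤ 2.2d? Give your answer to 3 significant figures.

P ≈ 0.815

The probability is P = ∫ |ψ|² dξ over [0, 2.2d].
With A² fixed by ∫|ψ|² = 1, i.e. A² = (d^3/4)^(−1), substitute and integrate.
In terms of u = ξ/d (A² and the length scale cancel between numerator and denominator), P = [∫_{0}^{2.2} u^2·e^(-2·u) du] / [∫_{0}^{∞} u^2·e^(-2·u) du].
An antiderivative of u^2·e^(-2·u) is -(2·u^2 + 2·u + 1)·e^(-2·u)/4; evaluating from 0 to 2.2 gives 1/4 - 377·e^(-22/5)/100, while the full integral is 1/4.
Taking the ratio, P = 0.8149.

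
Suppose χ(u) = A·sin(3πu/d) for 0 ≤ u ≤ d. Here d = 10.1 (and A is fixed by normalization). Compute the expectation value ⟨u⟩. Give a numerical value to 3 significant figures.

⟨u⟩ ≈ 5.05

⟨u⟩ = ∫ u |χ|² du over the full domain.
Using sin²θ = (1 − cos 2θ)/2, since the A² factors cancel between numerator and denominator, ⟨u⟩ = d/2.
With d = 10.1, ⟨u⟩ = 5.050.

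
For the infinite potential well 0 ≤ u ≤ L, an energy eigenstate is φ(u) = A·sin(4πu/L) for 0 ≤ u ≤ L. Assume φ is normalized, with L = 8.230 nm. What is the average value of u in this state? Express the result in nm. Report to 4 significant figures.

⟨u⟩ ≈ 4.115 nm

The expectation value is the |φ|²-weighted average of u: ∫ u|φ|² du.
The ratio of the moment integral to the normalization integral gives ⟨u⟩ = L/2.
Putting L = 8.230 gives 4.1150.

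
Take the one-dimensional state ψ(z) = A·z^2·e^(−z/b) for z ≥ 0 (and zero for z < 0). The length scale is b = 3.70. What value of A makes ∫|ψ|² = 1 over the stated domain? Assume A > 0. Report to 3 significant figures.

A ≈ 0.0438

Normalization requires ∫|ψ|² dz = 1, integrated from 0 to ∞.
With ∫₀^∞ z^4 e^(−αz) dz = 4!/α^5, ∫|ψ|² dz = A²·(3·b^5/4).
Hence A² = 1/[3·b^5/4].
With b = 3.70: A² = 0.001923 and A = 0.04385.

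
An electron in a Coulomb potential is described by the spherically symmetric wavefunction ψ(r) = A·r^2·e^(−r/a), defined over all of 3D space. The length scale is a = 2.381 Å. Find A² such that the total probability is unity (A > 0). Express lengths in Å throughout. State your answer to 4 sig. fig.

A^2 ≈ 0.00003261 Å^(-7)

The normalization condition is ∫|ψ|² 4πr² dr = 1 from 0 to ∞.
Using ∫₀^∞ rⁿ e^(−αr) dr = n!/αⁿ⁺¹, carrying out the integral gives A² · 45·π·a^7/2.
So A² = (45·π·a^7/2)^(−1).
With a = 2.381: A² = 0.000032610 and A = 0.0057105.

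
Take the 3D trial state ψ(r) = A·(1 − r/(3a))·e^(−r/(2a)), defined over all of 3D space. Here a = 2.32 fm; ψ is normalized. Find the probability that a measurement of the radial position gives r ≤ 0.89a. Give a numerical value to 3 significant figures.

P ≈ 0.115

Integrate the radial probability density 4πr²|ψ|² over r ≤ 0.89a.
Normalization gives A² = 1/(8·π·a^3/3).
Let u = r/a; then A², 4π and the length scale all cancel, so P = ∫_{0}^{0.89} u^2·(1 - u/3)^2·e^(-u) du ÷ ∫_{0}^{∞} u^2·(1 - u/3)^2·e^(-u) du.
An antiderivative of u^2·(1 - u/3)^2·e^(-u) is (-u^4 + 2·u^3 - 3·u^2 - 6·u - 6)·e^(-u)/9; evaluating from 0 to 0.89 gives ≈ 0.076519, while the full integral is 2/3.
The region integral divided by the full integral gives P = 0.1148.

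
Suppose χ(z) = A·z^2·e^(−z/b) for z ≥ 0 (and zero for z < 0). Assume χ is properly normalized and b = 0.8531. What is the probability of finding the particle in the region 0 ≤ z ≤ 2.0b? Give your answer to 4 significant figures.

|χ|² is the probability density, so P = ∫_{0}^{2.0b} |χ|² dz.
Since A² = 1/(3·b^5/4), this is the region integral divided by the full normalization integral.
In terms of u = z/b (A² and the length scale cancel between numerator and denominator), P = [∫_{0}^{2.0} u^4·e^(-2·u) du] / [∫_{0}^{∞} u^4·e^(-2·u) du].
With ∫ u^4·e^(-2·u) du = -(u^4/2 + u^3 + 3·u^2/2 + 3·u/2 + 3/4)·e^(-2·u) + C, the region integral is 3/4 - 103·e^(-4)/4 and the full one is 3/4.
Taking the ratio, P = 0.37116.

P ≈ 0.3712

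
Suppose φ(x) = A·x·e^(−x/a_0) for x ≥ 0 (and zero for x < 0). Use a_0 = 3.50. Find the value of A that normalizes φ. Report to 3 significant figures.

Require ∫ |φ|² dx = 1 over the whole domain.
Using ∫₀^∞ xⁿ e^(−αx) dx = n!/αⁿ⁺¹, with φ = A·x·e^(−x/a_0), the integral evaluates to A²·[a_0^3/4].
Setting this equal to 1 gives A² = 1/(a_0^3/4).
With a_0 = 3.50: A² = 0.09329 and A = 0.3054.

A ≈ 0.305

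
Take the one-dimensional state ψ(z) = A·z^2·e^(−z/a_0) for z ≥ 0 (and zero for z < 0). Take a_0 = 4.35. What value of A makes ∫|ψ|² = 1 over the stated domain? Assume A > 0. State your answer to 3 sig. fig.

We need A² ∫|f|² dz = 1, taking the integral from 0 to ∞.
Using ∫₀^∞ zⁿ e^(−αz) dz = n!/αⁿ⁺¹, the integral (without the A² prefactor) comes out to 3·a_0^5/4.
Setting this equal to 1 gives A² = 1/(3·a_0^5/4).
Substituting a_0 = 4.35 gives A² = 0.0008560, so A = 0.02926.

A ≈ 0.0293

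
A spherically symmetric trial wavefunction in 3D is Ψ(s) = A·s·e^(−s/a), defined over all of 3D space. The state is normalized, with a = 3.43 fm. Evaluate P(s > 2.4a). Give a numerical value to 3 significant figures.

P ≈ 0.476

P = ∫ |Ψ|² 4πs² ds over s > 2.4a.
The full normalization integral is A²·[3·π·a^5] = 1, fixing A².
Substituting u = s/a, A², 4π and the length scale all cancel in the ratio: P = ∫_{2.4}^{∞} u^4·e^(-2·u) du / ∫_{0}^{∞} u^4·e^(-2·u) du.
With ∫ u^4·e^(-2·u) du = -(u^4/2 + u^3 + 3·u^2/2 + 3·u/2 + 3/4)·e^(-2·u) + C, the region integral is ≈ 0.35719 and the full one is 3/4.
This evaluates to P = 0.4763.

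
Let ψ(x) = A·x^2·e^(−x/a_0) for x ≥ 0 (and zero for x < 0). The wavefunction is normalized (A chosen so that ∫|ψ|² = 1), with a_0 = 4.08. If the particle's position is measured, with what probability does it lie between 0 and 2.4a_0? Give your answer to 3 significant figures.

P = ∫_{0}^{2.4a_0} |ψ(x)|² dx.
Since A² = 1/(3·a_0^5/4), this is the region integral divided by the full normalization integral.
Substituting u = x/a_0, A² and the length scale cancel in the ratio: P = ∫_{0}^{2.4} u^4·e^(-2·u) du / ∫_{0}^{∞} u^4·e^(-2·u) du.
With ∫ u^4·e^(-2·u) du = -(u^4/2 + u^3 + 3·u^2/2 + 3·u/2 + 3/4)·e^(-2·u) + C, the region integral is ≈ 0.39281 and the full one is 3/4.
This works out to P = 0.5237.

P ≈ 0.524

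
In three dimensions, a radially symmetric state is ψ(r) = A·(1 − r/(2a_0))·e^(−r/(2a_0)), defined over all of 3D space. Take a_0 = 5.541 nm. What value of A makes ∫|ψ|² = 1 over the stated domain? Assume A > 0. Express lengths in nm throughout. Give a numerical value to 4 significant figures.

A ≈ 0.01529 nm^(-3/2)

We need A² ∫|f|² 4πr² dr = 1, taking the integral from 0 to ∞.
Using ∫₀^∞ rⁿ e^(−αr) dr = n!/αⁿ⁺¹, the integral (without the A² prefactor) comes out to 8·π·a_0^3.
So A² = (8·π·a_0^3)^(−1).
With a_0 = 5.541: A² = 0.00023388 and A = 0.015293.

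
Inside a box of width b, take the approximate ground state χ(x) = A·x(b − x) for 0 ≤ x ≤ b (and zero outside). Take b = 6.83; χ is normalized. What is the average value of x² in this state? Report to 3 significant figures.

By definition ⟨x²⟩ = ∫ x^2 |χ(x)|² dx.
Expanding the polynomial and integrating term by term, evaluating both integrals, ⟨x²⟩ = 2·b^2/7.
Putting b = 6.83 gives 13.33.

⟨x^2⟩ ≈ 13.3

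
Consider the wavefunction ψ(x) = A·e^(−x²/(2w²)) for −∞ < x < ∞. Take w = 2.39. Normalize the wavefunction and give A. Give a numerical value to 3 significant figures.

A ≈ 0.486

Normalization requires ∫|ψ|² dx = 1, integrated from −∞ to ∞.
The integral (without the A² prefactor) comes out to √(π)·w.
Plugging in w = 2.39 yields A = 0.4859.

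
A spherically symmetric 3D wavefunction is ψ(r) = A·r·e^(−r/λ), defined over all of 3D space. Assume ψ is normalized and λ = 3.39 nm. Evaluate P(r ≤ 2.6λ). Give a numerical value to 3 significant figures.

With dV = 4πr²dr, the probability is ∫|ψ|² dV over r ≤ 2.6λ.
Normalization gives A² = 1/(3·π·λ^5).
In terms of u = r/λ (A², 4π and the length scale all cancel between numerator and denominator), P = [∫_{0}^{2.6} u^4·e^(-2·u) du] / [∫_{0}^{∞} u^4·e^(-2·u) du].
With ∫ u^4·e^(-2·u) du = -(u^4/2 + u^3 + 3·u^2/2 + 3·u/2 + 3/4)·e^(-2·u) + C, the region integral is ≈ 0.44540 and the full one is 3/4.
This evaluates to P = 0.5939.

P ≈ 0.594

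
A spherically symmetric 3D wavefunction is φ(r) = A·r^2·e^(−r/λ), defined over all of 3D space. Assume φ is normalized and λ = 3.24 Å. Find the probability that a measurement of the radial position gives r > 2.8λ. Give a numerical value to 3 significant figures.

P ≈ 0.670

With dV = 4πr²dr, the probability is ∫|φ|² dV over r > 2.8λ.
The full normalization integral is A²·[45·π·λ^7/2] = 1, fixing A².
Let u = r/λ; then A², 4π and the length scale all cancel, so P = ∫_{2.8}^{∞} u^6·e^(-2·u) du ÷ ∫_{0}^{∞} u^6·e^(-2·u) du.
Using ∫ u^6·e^(-2·u) du = -(4·u^6 + 12·u^5 + 30·u^4 + 60·u^3 + 90·u^2 + 90·u + 45)·e^(-2·u)/8, the numerator is ≈ 3.7702 and the denominator is 45/8.
Taking the ratio yields P = 0.6703.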